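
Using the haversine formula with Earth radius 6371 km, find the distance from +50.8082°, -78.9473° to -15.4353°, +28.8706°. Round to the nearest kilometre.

Δλ = 28.8706 − -78.9473 = 107.8179°.
Δφ = -15.4353 − 50.8082 = -66.2435°.
a = sin²(Δφ/2) + cos φ₁ · cos φ₂ · sin²(Δλ/2) = 0.696332.
c = 2·atan2(√a, √(1−a)) = 1.97432 rad → d = 6371·c ≈ 12578.41 km.

12578 km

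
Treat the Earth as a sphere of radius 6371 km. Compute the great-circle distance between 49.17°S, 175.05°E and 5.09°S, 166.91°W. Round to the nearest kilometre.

Δλ = -166.91 − 175.05 = -341.96°; wrapped into (−180°, 180°]: 18.04°.
Δφ = -5.09 − -49.17 = 44.08°.
a = sin²(Δφ/2) + cos φ₁ · cos φ₂ · sin²(Δλ/2) = 0.156823.
c = 2·atan2(√a, √(1−a)) = 0.81433 rad → d = 6371·c ≈ 5188.11 km.

5188 km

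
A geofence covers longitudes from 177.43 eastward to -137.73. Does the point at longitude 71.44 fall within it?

No

Band width going east from +177.43° to -137.73°: ((-137.73 − 177.43) mod 360) = 44.84°.
Offset of +71.44° east of the west edge: ((71.44 − 177.43) mod 360) = 254.01°.
254.01° > 44.84° ⇒ outside.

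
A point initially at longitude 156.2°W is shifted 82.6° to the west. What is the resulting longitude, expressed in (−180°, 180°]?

Start at -156.2°; shift −82.6° → -238.8°.
-238.8° lies outside (−180°, 180°]; add 360° → +121.2°.

121.2°E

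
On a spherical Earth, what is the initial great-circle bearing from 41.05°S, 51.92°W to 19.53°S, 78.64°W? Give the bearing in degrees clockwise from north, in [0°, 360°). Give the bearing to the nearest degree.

305°

Δλ = -78.64 − -51.92 = -26.72°.
θ = atan2( sin Δλ · cos φ₂ , cos φ₁ · sin φ₂ − sin φ₁ · cos φ₂ · cos Δλ )
  = atan2(-0.42376, 0.30073) = -54.638° → normalised to [0°, 360°): 305.362°.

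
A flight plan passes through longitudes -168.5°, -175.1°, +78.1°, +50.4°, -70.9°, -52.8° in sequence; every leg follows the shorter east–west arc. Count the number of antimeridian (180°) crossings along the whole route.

1

Leg 1: -168.5° → -175.1°, shortest Δλ = -6.6° (west) — does not cross 180°.
Leg 2: -175.1° → +78.1°, shortest Δλ = -106.8° (west) — crosses 180°.
Leg 3: +78.1° → +50.4°, shortest Δλ = -27.7° (west) — does not cross 180°.
Leg 4: +50.4° → -70.9°, shortest Δλ = -121.3° (west) — does not cross 180°.
Leg 5: -70.9° → -52.8°, shortest Δλ = 18.1° (east) — does not cross 180°.
Total crossings: 1.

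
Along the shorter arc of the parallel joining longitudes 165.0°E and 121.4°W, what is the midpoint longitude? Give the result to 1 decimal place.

158.2°W

Signed shortest Δλ from +165.0° to -121.4° is +73.6°.
Midpoint longitude = +165.0° + (+73.6°)/2 = +165.0° + 36.8° = +201.8°.
Normalise into (−180°, 180°]: -158.2°.
(The naïve average (+165.0 + -121.4)/2 = 21.8° is on the wrong side of the globe.)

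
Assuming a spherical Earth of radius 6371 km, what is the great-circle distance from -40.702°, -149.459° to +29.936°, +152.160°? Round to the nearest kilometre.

Δλ = 152.160 − -149.459 = 301.619°; wrapped into (−180°, 180°]: -58.381°.
Δφ = 29.936 − -40.702 = 70.638°.
a = sin²(Δφ/2) + cos φ₁ · cos φ₂ · sin²(Δλ/2) = 0.490502.
c = 2·atan2(√a, √(1−a)) = 1.55180 rad → d = 6371·c ≈ 9886.52 km.

9887 km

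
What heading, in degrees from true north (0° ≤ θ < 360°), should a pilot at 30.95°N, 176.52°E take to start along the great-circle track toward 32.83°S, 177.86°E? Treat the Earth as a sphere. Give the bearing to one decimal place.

Δλ = 177.86 − 176.52 = 1.34°.
θ = atan2( sin Δλ · cos φ₂ , cos φ₁ · sin φ₂ − sin φ₁ · cos φ₂ · cos Δλ )
  = atan2(0.01965, -0.89699) = 178.745° → normalised to [0°, 360°): 178.745°.

178.7°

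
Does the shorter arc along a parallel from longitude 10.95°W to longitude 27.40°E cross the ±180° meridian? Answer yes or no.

No

Signed shortest Δλ = ((27.40 − -10.95 + 180) mod 360) − 180 = 38.35°.
Going east by 38.35° from -10.95° reaches +27.40° without touching 180°.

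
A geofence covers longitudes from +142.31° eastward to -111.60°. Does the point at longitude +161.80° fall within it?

Yes

Band width going east from +142.31° to -111.60°: ((-111.60 − 142.31) mod 360) = 106.09°.
Offset of +161.80° east of the west edge: ((161.80 − 142.31) mod 360) = 19.49°.
19.49° ≤ 106.09° ⇒ inside.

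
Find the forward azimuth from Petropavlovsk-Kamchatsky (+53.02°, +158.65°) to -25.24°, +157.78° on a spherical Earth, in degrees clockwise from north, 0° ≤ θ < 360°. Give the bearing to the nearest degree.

Δλ = 157.78 − 158.65 = -0.87°.
θ = atan2( sin Δλ · cos φ₂ , cos φ₁ · sin φ₂ − sin φ₁ · cos φ₂ · cos Δλ )
  = atan2(-0.01373, -0.97900) = -179.196° → normalised to [0°, 360°): 180.804°.

181°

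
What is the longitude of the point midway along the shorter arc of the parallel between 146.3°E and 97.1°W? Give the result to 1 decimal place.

155.4°W

Signed shortest Δλ from +146.3° to -97.1° is +116.6°.
Midpoint longitude = +146.3° + (+116.6°)/2 = +146.3° + 58.3° = +204.6°.
Normalise into (−180°, 180°]: -155.4°.
(The naïve average (+146.3 + -97.1)/2 = 24.6° is on the wrong side of the globe.)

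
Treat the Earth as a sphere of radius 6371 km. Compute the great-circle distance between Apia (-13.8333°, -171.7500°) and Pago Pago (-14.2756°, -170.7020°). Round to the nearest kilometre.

Δλ = -170.7020 − -171.7500 = 1.0480°.
Δφ = -14.2756 − -13.8333 = -0.4423°.
a = sin²(Δφ/2) + cos φ₁ · cos φ₂ · sin²(Δλ/2) = 0.000094.
c = 2·atan2(√a, √(1−a)) = 0.01935 rad → d = 6371·c ≈ 123.28 km.

123 km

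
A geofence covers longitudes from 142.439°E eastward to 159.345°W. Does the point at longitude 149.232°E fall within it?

Yes

Band width going east from +142.439° to -159.345°: ((-159.345 − 142.439) mod 360) = 58.216°.
Offset of +149.232° east of the west edge: ((149.232 − 142.439) mod 360) = 6.793°.
6.793° ≤ 58.216° ⇒ inside.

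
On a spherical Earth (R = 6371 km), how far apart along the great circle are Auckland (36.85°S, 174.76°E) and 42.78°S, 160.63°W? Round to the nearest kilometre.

Δλ = -160.63 − 174.76 = -335.39°; wrapped into (−180°, 180°]: 24.61°.
Δφ = -42.78 − -36.85 = -5.93°.
a = sin²(Δφ/2) + cos φ₁ · cos φ₂ · sin²(Δλ/2) = 0.029351.
c = 2·atan2(√a, √(1−a)) = 0.34434 rad → d = 6371·c ≈ 2193.80 km.

2194 km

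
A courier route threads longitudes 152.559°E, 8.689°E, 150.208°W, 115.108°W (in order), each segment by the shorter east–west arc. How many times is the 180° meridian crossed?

0

Leg 1: +152.559° → +8.689°, shortest Δλ = -143.87° (west) — does not cross 180°.
Leg 2: +8.689° → -150.208°, shortest Δλ = -158.897° (west) — does not cross 180°.
Leg 3: -150.208° → -115.108°, shortest Δλ = 35.1° (east) — does not cross 180°.
Total crossings: 0.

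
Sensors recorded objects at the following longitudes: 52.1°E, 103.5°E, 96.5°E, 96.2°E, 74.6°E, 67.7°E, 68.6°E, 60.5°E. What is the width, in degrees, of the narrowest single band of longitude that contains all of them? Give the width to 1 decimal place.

Sort the longitudes: +52.1°, +60.5°, +67.7°, +68.6°, +74.6°, +96.2°, +96.5°, +103.5°.
Eastward gaps between consecutive values (wrapping around): 8.4°, 7.2°, 0.9°, 6.0°, 21.6°, 0.3°, 7.0°, 308.6°.
Largest gap = 308.6° ⇒ minimal covering band is its complement: 360° − 308.6° = 51.4°.
Band runs from +52.1° eastward to +103.5°.

51.4°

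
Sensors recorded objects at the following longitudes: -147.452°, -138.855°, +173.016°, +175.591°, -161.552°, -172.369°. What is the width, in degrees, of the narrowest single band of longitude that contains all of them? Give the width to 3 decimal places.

48.129°

Sort the longitudes: -172.369°, -161.552°, -147.452°, -138.855°, +173.016°, +175.591°.
Eastward gaps between consecutive values (wrapping around): 10.817°, 14.100°, 8.597°, 311.871°, 2.575°, 12.040°.
Largest gap = 311.871° ⇒ minimal covering band is its complement: 360° − 311.871° = 48.129°.
Band runs from +173.016° eastward to -138.855°, crossing the antimeridian.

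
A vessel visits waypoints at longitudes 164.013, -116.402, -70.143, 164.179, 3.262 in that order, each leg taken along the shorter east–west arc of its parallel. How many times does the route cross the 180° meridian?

2

Leg 1: +164.013° → -116.402°, shortest Δλ = 79.585° (east) — crosses 180°.
Leg 2: -116.402° → -70.143°, shortest Δλ = 46.259° (east) — does not cross 180°.
Leg 3: -70.143° → +164.179°, shortest Δλ = -125.678° (west) — crosses 180°.
Leg 4: +164.179° → +3.262°, shortest Δλ = -160.917° (west) — does not cross 180°.
Total crossings: 2.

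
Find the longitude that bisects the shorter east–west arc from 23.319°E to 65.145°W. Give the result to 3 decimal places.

20.913°W

Signed shortest Δλ from +23.319° to -65.145° is -88.464°.
Midpoint longitude = +23.319° + (-88.464°)/2 = +23.319° − 44.232° = -20.913°.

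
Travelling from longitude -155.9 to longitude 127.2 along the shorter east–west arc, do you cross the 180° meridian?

Yes

Naïve |127.2 − -155.9| = 283.1° > 180°, so the shorter arc goes the other way round — across 180°.
Signed shortest Δλ = ((127.2 − -155.9 + 180) mod 360) − 180 = -76.9°.
Going west by 76.9° from -155.9° passes through 180° before reaching +127.2°.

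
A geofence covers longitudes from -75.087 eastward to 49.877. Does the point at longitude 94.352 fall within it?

Band width going east from -75.087° to +49.877°: ((49.877 − -75.087) mod 360) = 124.964°.
Offset of +94.352° east of the west edge: ((94.352 − -75.087) mod 360) = 169.439°.
169.439° > 124.964° ⇒ outside.

No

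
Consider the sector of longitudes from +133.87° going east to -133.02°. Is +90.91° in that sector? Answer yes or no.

No

Band width going east from +133.87° to -133.02°: ((-133.02 − 133.87) mod 360) = 93.11°.
Offset of +90.91° east of the west edge: ((90.91 − 133.87) mod 360) = 317.04°.
317.04° > 93.11° ⇒ outside.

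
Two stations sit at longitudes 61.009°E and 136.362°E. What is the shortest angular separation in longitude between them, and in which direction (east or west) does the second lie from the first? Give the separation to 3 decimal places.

75.353° east

Raw difference: 136.362 − 61.009 = 75.353°.
Normalise into (−180°, 180°]: 75.353° stays 75.353°.
Positive ⇒ the second point lies to the east; separation 75.353°.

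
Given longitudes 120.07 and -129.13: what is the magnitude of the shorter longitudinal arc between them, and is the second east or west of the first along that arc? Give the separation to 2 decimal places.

110.80° east

Raw difference: -129.13 − 120.07 = -249.2°.
Normalise into (−180°, 180°]: -249.2° + 360° = 110.8°.
Positive ⇒ the second point lies to the east; separation 110.80°.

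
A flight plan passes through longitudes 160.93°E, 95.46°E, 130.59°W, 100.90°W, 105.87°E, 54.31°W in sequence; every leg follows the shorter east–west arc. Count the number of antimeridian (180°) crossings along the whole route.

2

Leg 1: +160.93° → +95.46°, shortest Δλ = -65.47° (west) — does not cross 180°.
Leg 2: +95.46° → -130.59°, shortest Δλ = 133.95° (east) — crosses 180°.
Leg 3: -130.59° → -100.90°, shortest Δλ = 29.69° (east) — does not cross 180°.
Leg 4: -100.90° → +105.87°, shortest Δλ = -153.23° (west) — crosses 180°.
Leg 5: +105.87° → -54.31°, shortest Δλ = -160.18° (west) — does not cross 180°.
Total crossings: 2.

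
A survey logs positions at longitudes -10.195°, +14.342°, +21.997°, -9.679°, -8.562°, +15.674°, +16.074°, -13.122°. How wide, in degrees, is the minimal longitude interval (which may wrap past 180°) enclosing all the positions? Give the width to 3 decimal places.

35.119°

Sort the longitudes: -13.122°, -10.195°, -9.679°, -8.562°, +14.342°, +15.674°, +16.074°, +21.997°.
Eastward gaps between consecutive values (wrapping around): 2.927°, 0.516°, 1.117°, 22.904°, 1.332°, 0.400°, 5.923°, 324.881°.
Largest gap = 324.881° ⇒ minimal covering band is its complement: 360° − 324.881° = 35.119°.
Band runs from -13.122° eastward to +21.997°.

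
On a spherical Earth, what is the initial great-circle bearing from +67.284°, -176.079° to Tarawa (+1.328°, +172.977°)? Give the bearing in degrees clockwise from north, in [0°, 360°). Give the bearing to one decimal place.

Δλ = 172.977 − -176.079 = 349.056°; wrapped into (−180°, 180°]: -10.944°.
θ = atan2( sin Δλ · cos φ₂ , cos φ₁ · sin φ₂ − sin φ₁ · cos φ₂ · cos Δλ )
  = atan2(-0.18980, -0.89646) = -168.046° → normalised to [0°, 360°): 191.954°.

192.0°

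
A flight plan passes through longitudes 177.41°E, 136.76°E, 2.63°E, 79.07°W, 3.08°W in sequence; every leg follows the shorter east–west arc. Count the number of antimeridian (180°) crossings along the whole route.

Leg 1: +177.41° → +136.76°, shortest Δλ = -40.65° (west) — does not cross 180°.
Leg 2: +136.76° → +2.63°, shortest Δλ = -134.13° (west) — does not cross 180°.
Leg 3: +2.63° → -79.07°, shortest Δλ = -81.7° (west) — does not cross 180°.
Leg 4: -79.07° → -3.08°, shortest Δλ = 75.99° (east) — does not cross 180°.
Total crossings: 0.

0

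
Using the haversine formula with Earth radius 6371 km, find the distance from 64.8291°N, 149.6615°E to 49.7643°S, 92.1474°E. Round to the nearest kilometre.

Δλ = 92.1474 − 149.6615 = -57.5141°.
Δφ = -49.7643 − 64.8291 = -114.5934°.
a = sin²(Δφ/2) + cos φ₁ · cos φ₂ · sin²(Δλ/2) = 0.771675.
c = 2·atan2(√a, √(1−a)) = 2.14522 rad → d = 6371·c ≈ 13667.19 km.

13667 km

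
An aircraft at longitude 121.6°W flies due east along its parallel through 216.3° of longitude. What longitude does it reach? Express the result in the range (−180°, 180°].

Start at -121.6°; shift +216.3° → +94.7°.
+94.7° already lies in (−180°, 180°].

94.7°E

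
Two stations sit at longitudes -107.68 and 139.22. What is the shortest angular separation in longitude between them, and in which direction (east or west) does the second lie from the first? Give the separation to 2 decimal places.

Raw difference: 139.22 − -107.68 = 246.9°.
Normalise into (−180°, 180°]: 246.9° − 360° = -113.1°.
Negative ⇒ the second point lies to the west; separation 113.10°.

113.10° west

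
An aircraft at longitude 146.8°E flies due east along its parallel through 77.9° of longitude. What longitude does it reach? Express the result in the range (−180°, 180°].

135.3°W

Start at +146.8°; shift +77.9° → +224.7°.
+224.7° lies outside (−180°, 180°]; subtract 360° → -135.3°.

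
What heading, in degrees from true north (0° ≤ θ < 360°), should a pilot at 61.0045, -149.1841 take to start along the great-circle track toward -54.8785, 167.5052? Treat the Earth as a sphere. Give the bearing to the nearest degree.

207°

Δλ = 167.5052 − -149.1841 = 316.6893°; wrapped into (−180°, 180°]: -43.3107°.
θ = atan2( sin Δλ · cos φ₂ , cos φ₁ · sin φ₂ − sin φ₁ · cos φ₂ · cos Δλ )
  = atan2(-0.39464, -0.76264) = -152.640° → normalised to [0°, 360°): 207.360°.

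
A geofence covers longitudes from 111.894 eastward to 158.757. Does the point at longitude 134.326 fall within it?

Band width going east from +111.894° to +158.757°: ((158.757 − 111.894) mod 360) = 46.863°.
Offset of +134.326° east of the west edge: ((134.326 − 111.894) mod 360) = 22.432°.
22.432° ≤ 46.863° ⇒ inside.

Yes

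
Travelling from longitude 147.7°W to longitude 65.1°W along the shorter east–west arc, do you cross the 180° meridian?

No

Signed shortest Δλ = ((-65.1 − -147.7 + 180) mod 360) − 180 = 82.6°.
Going east by 82.6° from -147.7° reaches -65.1° without touching 180°.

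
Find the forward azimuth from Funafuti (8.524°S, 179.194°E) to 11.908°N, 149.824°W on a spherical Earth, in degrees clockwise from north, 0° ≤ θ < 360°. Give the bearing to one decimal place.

56.9°

Δλ = -149.824 − 179.194 = -329.018°; wrapped into (−180°, 180°]: 30.982°.
θ = atan2( sin Δλ · cos φ₂ , cos φ₁ · sin φ₂ − sin φ₁ · cos φ₂ · cos Δλ )
  = atan2(0.50369, 0.32840) = 56.896° → normalised to [0°, 360°): 56.896°.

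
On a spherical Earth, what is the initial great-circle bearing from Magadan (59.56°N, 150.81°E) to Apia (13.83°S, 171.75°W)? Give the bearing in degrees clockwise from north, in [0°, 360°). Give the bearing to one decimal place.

Δλ = -171.75 − 150.81 = -322.56°; wrapped into (−180°, 180°]: 37.44°.
θ = atan2( sin Δλ · cos φ₂ , cos φ₁ · sin φ₂ − sin φ₁ · cos φ₂ · cos Δλ )
  = atan2(0.59031, -0.78581) = 143.086° → normalised to [0°, 360°): 143.086°.

143.1°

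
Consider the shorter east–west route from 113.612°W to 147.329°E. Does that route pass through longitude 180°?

Yes

Naïve |147.329 − -113.612| = 260.941° > 180°, so the shorter arc goes the other way round — across 180°.
Signed shortest Δλ = ((147.329 − -113.612 + 180) mod 360) − 180 = -99.059°.
Going west by 99.059° from -113.612° passes through 180° before reaching +147.329°.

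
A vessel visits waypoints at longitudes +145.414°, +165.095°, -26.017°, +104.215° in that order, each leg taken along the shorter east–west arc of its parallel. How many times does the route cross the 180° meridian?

Leg 1: +145.414° → +165.095°, shortest Δλ = 19.681° (east) — does not cross 180°.
Leg 2: +165.095° → -26.017°, shortest Δλ = 168.888° (east) — crosses 180°.
Leg 3: -26.017° → +104.215°, shortest Δλ = 130.232° (east) — does not cross 180°.
Total crossings: 1.

1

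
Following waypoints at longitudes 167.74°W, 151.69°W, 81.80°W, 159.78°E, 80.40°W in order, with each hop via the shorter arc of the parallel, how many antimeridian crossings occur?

2

Leg 1: -167.74° → -151.69°, shortest Δλ = 16.05° (east) — does not cross 180°.
Leg 2: -151.69° → -81.80°, shortest Δλ = 69.89° (east) — does not cross 180°.
Leg 3: -81.80° → +159.78°, shortest Δλ = -118.42° (west) — crosses 180°.
Leg 4: +159.78° → -80.40°, shortest Δλ = 119.82° (east) — crosses 180°.
Total crossings: 2.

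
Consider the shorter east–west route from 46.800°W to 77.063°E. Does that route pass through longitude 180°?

Signed shortest Δλ = ((77.063 − -46.800 + 180) mod 360) − 180 = 123.863°.
Going east by 123.863° from -46.800° reaches +77.063° without touching 180°.

No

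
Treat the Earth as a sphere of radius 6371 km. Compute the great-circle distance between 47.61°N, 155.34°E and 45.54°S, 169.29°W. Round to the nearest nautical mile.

5894 nmi

Δλ = -169.29 − 155.34 = -324.63°; wrapped into (−180°, 180°]: 35.37°.
Δφ = -45.54 − 47.61 = -93.15°.
a = sin²(Δφ/2) + cos φ₁ · cos φ₂ · sin²(Δλ/2) = 0.571052.
c = 2·atan2(√a, √(1−a)) = 1.71338 rad → d = 6371·c ≈ 10915.96 km ≈ 5894.15 nmi.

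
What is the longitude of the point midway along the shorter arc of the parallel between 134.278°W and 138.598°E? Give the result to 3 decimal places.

Signed shortest Δλ from -134.278° to +138.598° is -87.124°.
Midpoint longitude = -134.278° + (-87.124°)/2 = -134.278° − 43.562° = -177.840°.
(The naïve average (-134.278 + +138.598)/2 = 2.16° is on the wrong side of the globe.)

177.840°W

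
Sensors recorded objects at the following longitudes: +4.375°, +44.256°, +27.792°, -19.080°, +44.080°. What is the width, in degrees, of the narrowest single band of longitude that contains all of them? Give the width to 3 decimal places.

63.336°

Sort the longitudes: -19.080°, +4.375°, +27.792°, +44.080°, +44.256°.
Eastward gaps between consecutive values (wrapping around): 23.455°, 23.417°, 16.288°, 0.176°, 296.664°.
Largest gap = 296.664° ⇒ minimal covering band is its complement: 360° − 296.664° = 63.336°.
Band runs from -19.080° eastward to +44.256°.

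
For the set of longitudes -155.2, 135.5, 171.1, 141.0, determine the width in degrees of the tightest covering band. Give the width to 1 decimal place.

Sort the longitudes: -155.2°, +135.5°, +141.0°, +171.1°.
Eastward gaps between consecutive values (wrapping around): 290.7°, 5.5°, 30.1°, 33.7°.
Largest gap = 290.7° ⇒ minimal covering band is its complement: 360° − 290.7° = 69.3°.
Band runs from +135.5° eastward to -155.2°, crossing the antimeridian.

69.3°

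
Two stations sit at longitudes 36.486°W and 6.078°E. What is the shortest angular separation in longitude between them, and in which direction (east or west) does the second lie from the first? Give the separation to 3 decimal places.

Raw difference: 6.078 − -36.486 = 42.564°.
Normalise into (−180°, 180°]: 42.564° stays 42.564°.
Positive ⇒ the second point lies to the east; separation 42.564°.

42.564° east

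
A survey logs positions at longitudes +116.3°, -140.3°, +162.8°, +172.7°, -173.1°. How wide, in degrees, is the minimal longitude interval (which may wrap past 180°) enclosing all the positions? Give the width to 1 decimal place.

103.4°

Sort the longitudes: -173.1°, -140.3°, +116.3°, +162.8°, +172.7°.
Eastward gaps between consecutive values (wrapping around): 32.8°, 256.6°, 46.5°, 9.9°, 14.2°.
Largest gap = 256.6° ⇒ minimal covering band is its complement: 360° − 256.6° = 103.4°.
Band runs from +116.3° eastward to -140.3°, crossing the antimeridian.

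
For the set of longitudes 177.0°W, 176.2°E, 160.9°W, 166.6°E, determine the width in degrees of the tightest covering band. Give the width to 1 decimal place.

32.5°

Sort the longitudes: -177.0°, -160.9°, +166.6°, +176.2°.
Eastward gaps between consecutive values (wrapping around): 16.1°, 327.5°, 9.6°, 6.8°.
Largest gap = 327.5° ⇒ minimal covering band is its complement: 360° − 327.5° = 32.5°.
Band runs from +166.6° eastward to -160.9°, crossing the antimeridian.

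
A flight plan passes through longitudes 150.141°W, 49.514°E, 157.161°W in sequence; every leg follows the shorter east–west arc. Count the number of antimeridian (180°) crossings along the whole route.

Leg 1: -150.141° → +49.514°, shortest Δλ = -160.345° (west) — crosses 180°.
Leg 2: +49.514° → -157.161°, shortest Δλ = 153.325° (east) — crosses 180°.
Total crossings: 2.

2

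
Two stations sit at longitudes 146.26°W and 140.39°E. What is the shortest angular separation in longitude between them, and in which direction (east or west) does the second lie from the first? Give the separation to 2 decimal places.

73.35° west

Raw difference: 140.39 − -146.26 = 286.65°.
Normalise into (−180°, 180°]: 286.65° − 360° = -73.35°.
Negative ⇒ the second point lies to the west; separation 73.35°.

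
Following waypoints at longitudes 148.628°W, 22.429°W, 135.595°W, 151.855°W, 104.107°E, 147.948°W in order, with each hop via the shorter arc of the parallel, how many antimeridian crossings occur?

2

Leg 1: -148.628° → -22.429°, shortest Δλ = 126.199° (east) — does not cross 180°.
Leg 2: -22.429° → -135.595°, shortest Δλ = -113.166° (west) — does not cross 180°.
Leg 3: -135.595° → -151.855°, shortest Δλ = -16.26° (west) — does not cross 180°.
Leg 4: -151.855° → +104.107°, shortest Δλ = -104.038° (west) — crosses 180°.
Leg 5: +104.107° → -147.948°, shortest Δλ = 107.945° (east) — crosses 180°.
Total crossings: 2.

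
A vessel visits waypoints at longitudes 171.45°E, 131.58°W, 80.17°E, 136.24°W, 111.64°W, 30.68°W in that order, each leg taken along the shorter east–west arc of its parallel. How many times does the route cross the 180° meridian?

Leg 1: +171.45° → -131.58°, shortest Δλ = 56.97° (east) — crosses 180°.
Leg 2: -131.58° → +80.17°, shortest Δλ = -148.25° (west) — crosses 180°.
Leg 3: +80.17° → -136.24°, shortest Δλ = 143.59° (east) — crosses 180°.
Leg 4: -136.24° → -111.64°, shortest Δλ = 24.6° (east) — does not cross 180°.
Leg 5: -111.64° → -30.68°, shortest Δλ = 80.96° (east) — does not cross 180°.
Total crossings: 3.

3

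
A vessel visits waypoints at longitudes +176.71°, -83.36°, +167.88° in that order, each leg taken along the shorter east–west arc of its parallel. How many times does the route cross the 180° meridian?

Leg 1: +176.71° → -83.36°, shortest Δλ = 99.93° (east) — crosses 180°.
Leg 2: -83.36° → +167.88°, shortest Δλ = -108.76° (west) — crosses 180°.
Total crossings: 2.

2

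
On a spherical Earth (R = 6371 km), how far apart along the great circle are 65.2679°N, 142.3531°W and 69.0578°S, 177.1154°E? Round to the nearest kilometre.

15264 km

Δλ = 177.1154 − -142.3531 = 319.4685°; wrapped into (−180°, 180°]: -40.5315°.
Δφ = -69.0578 − 65.2679 = -134.3257°.
a = sin²(Δφ/2) + cos φ₁ · cos φ₂ · sin²(Δλ/2) = 0.867309.
c = 2·atan2(√a, √(1−a)) = 2.39590 rad → d = 6371·c ≈ 15264.28 km.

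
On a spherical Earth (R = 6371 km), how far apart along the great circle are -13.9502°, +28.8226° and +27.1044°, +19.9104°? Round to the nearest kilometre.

Δλ = 19.9104 − 28.8226 = -8.9122°.
Δφ = 27.1044 − -13.9502 = 41.0546°.
a = sin²(Δφ/2) + cos φ₁ · cos φ₂ · sin²(Δλ/2) = 0.128173.
c = 2·atan2(√a, √(1−a)) = 0.73228 rad → d = 6371·c ≈ 4665.34 km.

4665 km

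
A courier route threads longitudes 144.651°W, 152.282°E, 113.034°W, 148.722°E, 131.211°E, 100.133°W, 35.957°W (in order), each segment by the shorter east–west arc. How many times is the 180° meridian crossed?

Leg 1: -144.651° → +152.282°, shortest Δλ = -63.067° (west) — crosses 180°.
Leg 2: +152.282° → -113.034°, shortest Δλ = 94.684° (east) — crosses 180°.
Leg 3: -113.034° → +148.722°, shortest Δλ = -98.244° (west) — crosses 180°.
Leg 4: +148.722° → +131.211°, shortest Δλ = -17.511° (west) — does not cross 180°.
Leg 5: +131.211° → -100.133°, shortest Δλ = 128.656° (east) — crosses 180°.
Leg 6: -100.133° → -35.957°, shortest Δλ = 64.176° (east) — does not cross 180°.
Total crossings: 4.

4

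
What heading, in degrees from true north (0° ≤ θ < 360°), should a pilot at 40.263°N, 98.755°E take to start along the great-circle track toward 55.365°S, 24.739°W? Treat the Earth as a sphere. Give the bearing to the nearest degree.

Δλ = -24.739 − 98.755 = -123.494°.
θ = atan2( sin Δλ · cos φ₂ , cos φ₁ · sin φ₂ − sin φ₁ · cos φ₂ · cos Δλ )
  = atan2(-0.47397, -0.42515) = -131.892° → normalised to [0°, 360°): 228.108°.

228°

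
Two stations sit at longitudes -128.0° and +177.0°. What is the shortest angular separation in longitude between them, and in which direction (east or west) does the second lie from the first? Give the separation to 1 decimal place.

Raw difference: 177.0 − -128.0 = 305.0°.
Normalise into (−180°, 180°]: 305.0° − 360° = -55.0°.
Negative ⇒ the second point lies to the west; separation 55.0°.

55.0° west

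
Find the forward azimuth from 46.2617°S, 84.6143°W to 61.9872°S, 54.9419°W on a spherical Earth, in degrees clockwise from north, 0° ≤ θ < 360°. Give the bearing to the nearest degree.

Δλ = -54.9419 − -84.6143 = 29.6724°.
θ = atan2( sin Δλ · cos φ₂ , cos φ₁ · sin φ₂ − sin φ₁ · cos φ₂ · cos Δλ )
  = atan2(0.23250, -0.31553) = 143.614° → normalised to [0°, 360°): 143.614°.

144°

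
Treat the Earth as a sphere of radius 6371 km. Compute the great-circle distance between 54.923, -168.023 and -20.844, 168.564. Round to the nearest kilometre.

8714 km

Δλ = 168.564 − -168.023 = 336.587°; wrapped into (−180°, 180°]: -23.413°.
Δφ = -20.844 − 54.923 = -75.767°.
a = sin²(Δφ/2) + cos φ₁ · cos φ₂ · sin²(Δλ/2) = 0.399177.
c = 2·atan2(√a, √(1−a)) = 1.36776 rad → d = 6371·c ≈ 8713.99 km.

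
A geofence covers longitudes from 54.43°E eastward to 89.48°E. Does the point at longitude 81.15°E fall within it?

Band width going east from +54.43° to +89.48°: ((89.48 − 54.43) mod 360) = 35.05°.
Offset of +81.15° east of the west edge: ((81.15 − 54.43) mod 360) = 26.72°.
26.72° ≤ 35.05° ⇒ inside.

Yes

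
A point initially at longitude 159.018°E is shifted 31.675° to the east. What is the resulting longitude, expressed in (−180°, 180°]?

Start at +159.018°; shift +31.675° → +190.693°.
+190.693° lies outside (−180°, 180°]; subtract 360° → -169.307°.

169.307°W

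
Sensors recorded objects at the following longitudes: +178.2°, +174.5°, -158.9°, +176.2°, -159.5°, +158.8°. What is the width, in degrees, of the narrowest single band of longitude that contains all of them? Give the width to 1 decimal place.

42.3°

Sort the longitudes: -159.5°, -158.9°, +158.8°, +174.5°, +176.2°, +178.2°.
Eastward gaps between consecutive values (wrapping around): 0.6°, 317.7°, 15.7°, 1.7°, 2.0°, 22.3°.
Largest gap = 317.7° ⇒ minimal covering band is its complement: 360° − 317.7° = 42.3°.
Band runs from +158.8° eastward to -158.9°, crossing the antimeridian.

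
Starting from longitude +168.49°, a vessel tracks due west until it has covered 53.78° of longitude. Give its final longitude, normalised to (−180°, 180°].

Start at +168.49°; shift −53.78° → +114.71°.
+114.71° already lies in (−180°, 180°].

+114.71°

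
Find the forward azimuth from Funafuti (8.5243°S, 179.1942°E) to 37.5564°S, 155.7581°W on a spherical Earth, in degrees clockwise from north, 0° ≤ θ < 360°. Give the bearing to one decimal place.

145.9°

Δλ = -155.7581 − 179.1942 = -334.9523°; wrapped into (−180°, 180°]: 25.0477°.
θ = atan2( sin Δλ · cos φ₂ , cos φ₁ · sin φ₂ − sin φ₁ · cos φ₂ · cos Δλ )
  = atan2(0.33563, -0.49635) = 145.934° → normalised to [0°, 360°): 145.934°.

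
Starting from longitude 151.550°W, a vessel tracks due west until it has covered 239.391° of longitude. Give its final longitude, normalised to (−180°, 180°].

30.941°W

Start at -151.550°; shift −239.391° → -390.941°.
-390.941° lies outside (−180°, 180°]; add 360° → -30.941°.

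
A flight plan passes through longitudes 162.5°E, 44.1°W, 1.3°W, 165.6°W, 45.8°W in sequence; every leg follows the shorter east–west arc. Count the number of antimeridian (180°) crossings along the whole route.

1

Leg 1: +162.5° → -44.1°, shortest Δλ = 153.4° (east) — crosses 180°.
Leg 2: -44.1° → -1.3°, shortest Δλ = 42.8° (east) — does not cross 180°.
Leg 3: -1.3° → -165.6°, shortest Δλ = -164.3° (west) — does not cross 180°.
Leg 4: -165.6° → -45.8°, shortest Δλ = 119.8° (east) — does not cross 180°.
Total crossings: 1.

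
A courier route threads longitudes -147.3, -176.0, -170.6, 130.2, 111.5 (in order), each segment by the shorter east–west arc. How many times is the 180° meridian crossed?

1

Leg 1: -147.3° → -176.0°, shortest Δλ = -28.7° (west) — does not cross 180°.
Leg 2: -176.0° → -170.6°, shortest Δλ = 5.4° (east) — does not cross 180°.
Leg 3: -170.6° → +130.2°, shortest Δλ = -59.2° (west) — crosses 180°.
Leg 4: +130.2° → +111.5°, shortest Δλ = -18.7° (west) — does not cross 180°.
Total crossings: 1.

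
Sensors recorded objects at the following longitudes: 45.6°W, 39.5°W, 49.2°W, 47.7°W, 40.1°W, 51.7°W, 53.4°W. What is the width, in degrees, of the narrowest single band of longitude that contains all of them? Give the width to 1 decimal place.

Sort the longitudes: -53.4°, -51.7°, -49.2°, -47.7°, -45.6°, -40.1°, -39.5°.
Eastward gaps between consecutive values (wrapping around): 1.7°, 2.5°, 1.5°, 2.1°, 5.5°, 0.6°, 346.1°.
Largest gap = 346.1° ⇒ minimal covering band is its complement: 360° − 346.1° = 13.9°.
Band runs from -53.4° eastward to -39.5°.

13.9°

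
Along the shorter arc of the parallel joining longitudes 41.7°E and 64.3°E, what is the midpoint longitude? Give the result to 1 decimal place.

Signed shortest Δλ from +41.7° to +64.3° is +22.6°.
Midpoint longitude = +41.7° + (+22.6°)/2 = +41.7° + 11.3° = +53.0°.

53.0°E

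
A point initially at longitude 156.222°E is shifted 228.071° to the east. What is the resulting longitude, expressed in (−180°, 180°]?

Start at +156.222°; shift +228.071° → +384.293°.
+384.293° lies outside (−180°, 180°]; subtract 360° → +24.293°.

24.293°E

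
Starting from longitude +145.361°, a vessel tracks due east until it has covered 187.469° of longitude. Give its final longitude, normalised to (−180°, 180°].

Start at +145.361°; shift +187.469° → +332.830°.
+332.830° lies outside (−180°, 180°]; subtract 360° → -27.170°.

-27.170°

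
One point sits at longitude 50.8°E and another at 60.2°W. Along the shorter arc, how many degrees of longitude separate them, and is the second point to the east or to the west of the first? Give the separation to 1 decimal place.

Raw difference: -60.2 − 50.8 = -111.0°.
Normalise into (−180°, 180°]: -111.0° stays -111.0°.
Negative ⇒ the second point lies to the west; separation 111.0°.

111.0° west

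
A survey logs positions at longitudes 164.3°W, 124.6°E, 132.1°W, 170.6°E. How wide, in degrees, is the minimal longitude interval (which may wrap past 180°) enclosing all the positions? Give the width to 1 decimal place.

Sort the longitudes: -164.3°, -132.1°, +124.6°, +170.6°.
Eastward gaps between consecutive values (wrapping around): 32.2°, 256.7°, 46.0°, 25.1°.
Largest gap = 256.7° ⇒ minimal covering band is its complement: 360° − 256.7° = 103.3°.
Band runs from +124.6° eastward to -132.1°, crossing the antimeridian.

103.3°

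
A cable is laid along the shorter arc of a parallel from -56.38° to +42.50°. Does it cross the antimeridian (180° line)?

Signed shortest Δλ = ((42.50 − -56.38 + 180) mod 360) − 180 = 98.88°.
Going east by 98.88° from -56.38° reaches +42.50° without touching 180°.

No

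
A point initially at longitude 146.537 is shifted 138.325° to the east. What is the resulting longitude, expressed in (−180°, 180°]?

Start at +146.537°; shift +138.325° → +284.862°.
+284.862° lies outside (−180°, 180°]; subtract 360° → -75.138°.

-75.138°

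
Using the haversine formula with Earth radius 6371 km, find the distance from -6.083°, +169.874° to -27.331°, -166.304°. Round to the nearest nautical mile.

1864 nmi

Δλ = -166.304 − 169.874 = -336.178°; wrapped into (−180°, 180°]: 23.822°.
Δφ = -27.331 − -6.083 = -21.248°.
a = sin²(Δφ/2) + cos φ₁ · cos φ₂ · sin²(Δλ/2) = 0.071619.
c = 2·atan2(√a, √(1−a)) = 0.54184 rad → d = 6371·c ≈ 3452.06 km ≈ 1863.96 nmi.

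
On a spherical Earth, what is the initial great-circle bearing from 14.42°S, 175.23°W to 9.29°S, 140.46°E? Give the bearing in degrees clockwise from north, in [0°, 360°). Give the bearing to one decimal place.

Δλ = 140.46 − -175.23 = 315.69°; wrapped into (−180°, 180°]: -44.31°.
θ = atan2( sin Δλ · cos φ₂ , cos φ₁ · sin φ₂ − sin φ₁ · cos φ₂ · cos Δλ )
  = atan2(-0.68938, 0.01951) = -88.379° → normalised to [0°, 360°): 271.621°.

271.6°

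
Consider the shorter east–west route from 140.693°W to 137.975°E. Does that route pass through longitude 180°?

Naïve |137.975 − -140.693| = 278.668° > 180°, so the shorter arc goes the other way round — across 180°.
Signed shortest Δλ = ((137.975 − -140.693 + 180) mod 360) − 180 = -81.332°.
Going west by 81.332° from -140.693° passes through 180° before reaching +137.975°.

Yes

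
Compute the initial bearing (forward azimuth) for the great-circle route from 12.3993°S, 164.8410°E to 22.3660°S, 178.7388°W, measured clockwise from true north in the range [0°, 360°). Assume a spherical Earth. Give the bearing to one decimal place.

Δλ = -178.7388 − 164.8410 = -343.5798°; wrapped into (−180°, 180°]: 16.4202°.
θ = atan2( sin Δλ · cos φ₂ , cos φ₁ · sin φ₂ − sin φ₁ · cos φ₂ · cos Δλ )
  = atan2(0.26141, -0.18117) = 124.724° → normalised to [0°, 360°): 124.724°.

124.7°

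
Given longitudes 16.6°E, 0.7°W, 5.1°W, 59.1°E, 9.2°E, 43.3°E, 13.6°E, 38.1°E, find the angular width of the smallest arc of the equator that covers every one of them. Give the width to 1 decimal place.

64.2°

Sort the longitudes: -5.1°, -0.7°, +9.2°, +13.6°, +16.6°, +38.1°, +43.3°, +59.1°.
Eastward gaps between consecutive values (wrapping around): 4.4°, 9.9°, 4.4°, 3.0°, 21.5°, 5.2°, 15.8°, 295.8°.
Largest gap = 295.8° ⇒ minimal covering band is its complement: 360° − 295.8° = 64.2°.
Band runs from -5.1° eastward to +59.1°.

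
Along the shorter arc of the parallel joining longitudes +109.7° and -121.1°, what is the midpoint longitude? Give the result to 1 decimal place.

Signed shortest Δλ from +109.7° to -121.1° is +129.2°.
Midpoint longitude = +109.7° + (+129.2°)/2 = +109.7° + 64.6° = +174.3°.
(The naïve average (+109.7 + -121.1)/2 = -5.7° is on the wrong side of the globe.)

+174.3°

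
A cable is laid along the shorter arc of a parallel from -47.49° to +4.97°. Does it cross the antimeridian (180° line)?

Signed shortest Δλ = ((4.97 − -47.49 + 180) mod 360) − 180 = 52.46°.
Going east by 52.46° from -47.49° reaches +4.97° without touching 180°.

No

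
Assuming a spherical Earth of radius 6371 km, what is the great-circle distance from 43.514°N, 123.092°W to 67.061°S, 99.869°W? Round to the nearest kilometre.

12452 km

Δλ = -99.869 − -123.092 = 23.223°.
Δφ = -67.061 − 43.514 = -110.575°.
a = sin²(Δφ/2) + cos φ₁ · cos φ₂ · sin²(Δλ/2) = 0.687167.
c = 2·atan2(√a, √(1−a)) = 1.95448 rad → d = 6371·c ≈ 12451.96 km.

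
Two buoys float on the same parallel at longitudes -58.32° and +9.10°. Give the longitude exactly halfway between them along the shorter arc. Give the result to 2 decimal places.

Signed shortest Δλ from -58.32° to +9.10° is +67.42°.
Midpoint longitude = -58.32° + (+67.42°)/2 = -58.32° + 33.71° = -24.61°.

-24.61°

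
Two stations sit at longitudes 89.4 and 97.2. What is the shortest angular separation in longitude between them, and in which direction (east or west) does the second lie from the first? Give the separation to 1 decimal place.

Raw difference: 97.2 − 89.4 = 7.8°.
Normalise into (−180°, 180°]: 7.8° stays 7.8°.
Positive ⇒ the second point lies to the east; separation 7.8°.

7.8° east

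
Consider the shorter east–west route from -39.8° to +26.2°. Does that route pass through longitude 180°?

Signed shortest Δλ = ((26.2 − -39.8 + 180) mod 360) − 180 = 66.0°.
Going east by 66.0° from -39.8° reaches +26.2° without touching 180°.

No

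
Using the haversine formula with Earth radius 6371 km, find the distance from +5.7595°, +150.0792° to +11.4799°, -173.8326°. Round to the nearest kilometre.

4015 km

Δλ = -173.8326 − 150.0792 = -323.9118°; wrapped into (−180°, 180°]: 36.0882°.
Δφ = 11.4799 − 5.7595 = 5.7204°.
a = sin²(Δφ/2) + cos φ₁ · cos φ₂ · sin²(Δλ/2) = 0.096040.
c = 2·atan2(√a, √(1−a)) = 0.63018 rad → d = 6371·c ≈ 4014.90 km.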